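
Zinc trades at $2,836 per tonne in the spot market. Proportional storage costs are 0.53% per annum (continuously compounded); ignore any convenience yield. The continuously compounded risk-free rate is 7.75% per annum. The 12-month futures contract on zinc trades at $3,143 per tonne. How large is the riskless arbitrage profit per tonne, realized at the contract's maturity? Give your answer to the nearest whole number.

Fair futures: F* = S·e^(carry·T), with carry = (r + u) = 0.0775 + 0.0053 = 0.0828
F* = 2836 · e^(0.0828 × 12/12) = 2836 · e^0.082800 = 2836 × 1.086325 = $3080.8177
Market $3143 > fair $3080.8177: forward overpriced → cash-and-carry (buy spot, short the forward).
At maturity, profit = |F_mkt − F*| = |3143 − 3080.8177| = $62 per tonne

$62 per tonne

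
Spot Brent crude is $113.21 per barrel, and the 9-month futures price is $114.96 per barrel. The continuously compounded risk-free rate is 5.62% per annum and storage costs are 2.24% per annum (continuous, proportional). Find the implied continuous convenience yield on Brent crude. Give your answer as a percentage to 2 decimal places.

5.81%

F = S·e^((r+u−y)T) ⇒ (r+u−y) = ln(F/S)/T
ln(114.96/113.21) = 0.015340; /T ⇒ 0.020453
y = r + u − ln(F/S)/T = 0.0562 + 0.0224 − 0.020453 = 0.058147
y = 5.81%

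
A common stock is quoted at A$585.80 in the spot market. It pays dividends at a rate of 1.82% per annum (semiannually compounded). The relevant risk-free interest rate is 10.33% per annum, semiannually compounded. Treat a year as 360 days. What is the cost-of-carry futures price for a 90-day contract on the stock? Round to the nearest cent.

F = S · (1+r/2)^(2T) / (1+q/2)^(2T)
= 585.80 × 1.025500 / 1.004540 = 585.80 × 1.020865
F = A$598.02

A$598.02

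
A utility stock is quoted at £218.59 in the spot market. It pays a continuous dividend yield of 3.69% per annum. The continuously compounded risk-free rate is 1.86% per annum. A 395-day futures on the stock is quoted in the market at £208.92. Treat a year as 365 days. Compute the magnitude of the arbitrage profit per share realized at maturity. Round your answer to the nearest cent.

£5.38 per share

Fair futures: F* = S·e^(carry·T), with carry = (r − q) = 0.0186 − 0.0369 = -0.0183
F* = 218.59 · e^(-0.0183 × 395/365) = 218.59 · e^-0.019804 = 218.59 × 0.980391 = £214.3037
Market £208.92 < fair £214.3037: forward underpriced → reverse cash-and-carry (short spot, go long the forward).
At maturity, profit = |F_mkt − F*| = |208.92 − 214.3037| = £5.38 per share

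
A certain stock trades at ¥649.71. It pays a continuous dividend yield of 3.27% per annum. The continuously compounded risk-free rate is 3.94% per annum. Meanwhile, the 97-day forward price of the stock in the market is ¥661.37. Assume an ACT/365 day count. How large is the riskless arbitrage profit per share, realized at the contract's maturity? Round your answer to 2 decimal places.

Fair forward: F* = S·e^(carry·T), with carry = (r − q) = 0.0394 − 0.0327 = 0.0067
F* = 649.71 · e^(0.0067 × 97/365) = 649.71 · e^0.001781 = 649.71 × 1.001783 = ¥650.8684
Market ¥661.37 > fair ¥650.8684: forward overpriced → cash-and-carry (buy spot, short the forward).
At maturity, profit = |F_mkt − F*| = |661.37 − 650.8684| = ¥10.50 per share

¥10.50 per share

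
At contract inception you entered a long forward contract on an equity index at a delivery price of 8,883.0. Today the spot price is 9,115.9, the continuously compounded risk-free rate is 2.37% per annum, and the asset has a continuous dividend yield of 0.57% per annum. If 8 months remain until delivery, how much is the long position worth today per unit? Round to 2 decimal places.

Current fair forward for the remaining 8 months: F = S·e^((r − q)·T), (r − q) = 0.0237 − 0.0057 = 0.0180
F = 9115.9 · e^(0.0180 × 8/12) = 9115.9 × 1.01207229 = 9225.9498
Value of long forward = (F − K)·e^(−rT) = (9225.9498 − 8883.0) · e^(−0.0237·8/12)
= 342.9498 × 0.98432417 = 337.57

337.57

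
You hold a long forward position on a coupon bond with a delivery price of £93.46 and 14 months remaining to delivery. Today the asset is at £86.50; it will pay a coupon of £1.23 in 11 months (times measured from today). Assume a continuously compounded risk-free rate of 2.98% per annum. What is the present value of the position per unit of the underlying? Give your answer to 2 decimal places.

PV(remaining coupons) I = 1.23·e^(−0.0298·11/12) = 1.1969
Current forward F = (S − I)·e^(rT) = (86.50 − 1.1969)·e^(0.0298·14/12) = 85.3031 × 1.035378 = 88.3210
Value (long) = (F − K)·e^(−rT) = (88.3210 − 93.46) × 0.965831 = -4.9634
Value = -£4.96

-£4.96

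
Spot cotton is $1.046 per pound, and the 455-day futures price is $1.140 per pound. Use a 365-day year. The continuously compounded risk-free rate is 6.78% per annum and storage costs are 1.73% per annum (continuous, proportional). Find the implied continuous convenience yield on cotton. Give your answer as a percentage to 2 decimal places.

F = S·e^((r+u−y)T) ⇒ (r+u−y) = ln(F/S)/T
ln(1.140/1.046) = 0.086055; /T ⇒ 0.069033
y = r + u − ln(F/S)/T = 0.0678 + 0.0173 − 0.069033 = 0.016067
y = 1.61%

1.61%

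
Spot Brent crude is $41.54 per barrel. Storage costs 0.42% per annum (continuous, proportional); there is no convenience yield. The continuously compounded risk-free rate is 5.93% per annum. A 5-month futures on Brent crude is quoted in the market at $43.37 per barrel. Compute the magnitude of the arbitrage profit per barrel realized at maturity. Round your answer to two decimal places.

Fair futures: F* = S·e^(carry·T), with carry = (r + u) = 0.0593 + 0.0042 = 0.0635
F* = 41.54 · e^(0.0635 × 5/12) = 41.54 · e^0.026458 = 41.54 × 1.026811 = $42.6537
Market $43.37 > fair $42.6537: forward overpriced → cash-and-carry (buy spot, short the forward).
At maturity, profit = |F_mkt − F*| = |43.37 − 42.6537| = $0.72 per barrel

$0.72 per barrel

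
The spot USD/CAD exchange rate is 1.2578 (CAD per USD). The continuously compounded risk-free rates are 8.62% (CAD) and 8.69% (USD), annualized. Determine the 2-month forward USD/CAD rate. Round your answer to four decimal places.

F = S·e^((r_CAD − r_USD)T) = 1.2578 · e^((0.0862 − 0.0869) × 2/12)
= 1.2578 · e^-0.000117 = 1.2578 × 0.999883
F = 1.2577 CAD per USD

1.2577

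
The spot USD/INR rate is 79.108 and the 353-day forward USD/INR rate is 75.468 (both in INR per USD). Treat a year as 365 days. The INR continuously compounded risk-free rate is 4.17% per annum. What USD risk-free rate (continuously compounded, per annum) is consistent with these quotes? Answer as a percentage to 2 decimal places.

F = S·e^((r_INR − r_USD)T) ⇒ r_USD = r_INR − ln(F/S)/T
ln(75.468/79.108) = -0.047105; /(353/365) = -0.048706
r_USD = 0.0417 + 0.048706 = 0.090406
r_USD = 9.04%

9.04%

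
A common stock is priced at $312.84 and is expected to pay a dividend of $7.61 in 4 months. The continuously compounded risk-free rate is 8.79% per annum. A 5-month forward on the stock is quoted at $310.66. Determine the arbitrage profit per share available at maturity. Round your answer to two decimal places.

PV(dividends) I = 7.61·e^(−0.0879·4/12) = 7.3903
Fair forward F* = (S − I)·e^(rT) = (312.84 − 7.3903)·e^0.036625 = 305.4497 × 1.037304 = 316.8442
Market $310.66 < fair 316.8442: forward underpriced → reverse cash-and-carry (short the stock, invest proceeds at r, pay the dividends, go long the forward).
Profit at T = |F_mkt − F*| = |310.66 − 316.8442| = $6.18 per share

$6.18 per share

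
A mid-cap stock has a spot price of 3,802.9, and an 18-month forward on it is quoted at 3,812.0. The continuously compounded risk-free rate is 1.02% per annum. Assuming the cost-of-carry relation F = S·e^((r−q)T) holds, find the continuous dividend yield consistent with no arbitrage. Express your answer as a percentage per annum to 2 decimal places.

0.86%

From F = S·e^((r−q)T): (r − q) = ln(F/S)/T
ln(3812.0/3802.9) = ln(1.002393) = 0.002390
(r − q) = 0.002390 / (18/12) = 0.001593
q = r − ln(F/S)/T = 0.0102 − 0.001593 = 0.008607
q = 0.86%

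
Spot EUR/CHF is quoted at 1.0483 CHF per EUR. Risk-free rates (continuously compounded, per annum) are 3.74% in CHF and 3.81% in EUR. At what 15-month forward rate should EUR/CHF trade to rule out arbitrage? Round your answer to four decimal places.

F = S·e^((r_CHF − r_EUR)T) = 1.0483 · e^((0.0374 − 0.0381) × 15/12)
= 1.0483 · e^-0.000875 = 1.0483 × 0.999125
F = 1.0474 CHF per EUR

1.0474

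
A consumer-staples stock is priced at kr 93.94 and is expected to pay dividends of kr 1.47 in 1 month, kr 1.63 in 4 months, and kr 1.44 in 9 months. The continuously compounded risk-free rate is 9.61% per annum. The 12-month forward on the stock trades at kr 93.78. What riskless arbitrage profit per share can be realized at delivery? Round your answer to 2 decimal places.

PV(dividends) I = 1.47·e^(−0.0961·1/12) + 1.63·e^(−0.0961·4/12) + 1.44·e^(−0.0961·9/12) = 4.3768
Fair forward F* = (S − I)·e^(rT) = (93.94 − 4.3768)·e^0.096100 = 89.5632 × 1.100869 = 98.5974
Market kr 93.78 < fair 98.5974: forward underpriced → reverse cash-and-carry (short the stock, invest proceeds at r, pay the dividends, go long the forward).
Profit at T = |F_mkt − F*| = |93.78 − 98.5974| = kr 4.82 per share

kr 4.82 per share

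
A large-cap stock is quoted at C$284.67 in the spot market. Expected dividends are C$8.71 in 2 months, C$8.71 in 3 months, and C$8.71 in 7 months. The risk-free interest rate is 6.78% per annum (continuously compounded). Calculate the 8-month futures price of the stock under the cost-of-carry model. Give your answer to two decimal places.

PV(dividends) I = 8.71·e^(−0.0678·2/12) + 8.71·e^(−0.0678·3/12) + 8.71·e^(−0.0678·7/12)
I = 8.6121 + 8.5636 + 8.3722 = 25.5479
F = (S − I)·e^(rT) = (284.67 − 25.5479) · e^(0.0678·8/12)
= 259.1221 · e^0.045200 = 259.1221 × 1.046237 = C$271.10

C$271.10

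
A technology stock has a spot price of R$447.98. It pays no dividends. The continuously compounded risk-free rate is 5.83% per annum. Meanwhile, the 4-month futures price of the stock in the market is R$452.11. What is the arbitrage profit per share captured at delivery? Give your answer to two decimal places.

Fair futures: F* = S·e^(carry·T), with carry = r = 0.0583
F* = 447.98 · e^(0.0583 × 4/12) = 447.98 · e^0.019433 = 447.98 × 1.019623 = R$456.7707
Market R$452.11 < fair R$456.7707: forward underpriced → reverse cash-and-carry (short spot, go long the forward).
At maturity, profit = |F_mkt − F*| = |452.11 − 456.7707| = R$4.66 per share

R$4.66 per share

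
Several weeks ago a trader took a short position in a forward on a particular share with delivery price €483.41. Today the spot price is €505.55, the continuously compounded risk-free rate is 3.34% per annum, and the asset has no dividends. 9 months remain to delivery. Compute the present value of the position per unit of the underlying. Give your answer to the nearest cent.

-€34.10

Current fair forward for the remaining 9 months: F = S·e^(r·T), r = 0.0334
F = 505.55 · e^(0.0334 × 9/12) = 505.55 × 1.025366 = 518.3738
Value of long forward = (F − K)·e^(−rT) = (518.3738 − 483.41) · e^(−0.0334·9/12)
= 34.9638 × 0.975261 = 34.10
Short position value = −(long value) = -€34.10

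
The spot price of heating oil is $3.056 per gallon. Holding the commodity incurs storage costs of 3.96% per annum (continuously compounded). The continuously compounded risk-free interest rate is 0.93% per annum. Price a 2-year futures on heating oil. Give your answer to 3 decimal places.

Net carry = r + u − y = 0.0093 + 0.0396 − 0.0000 = 0.0489
F = S·e^((r+u−y)T) = 3.056 · e^(0.0489 × 2) = 3.056 · e^0.097800
= 3.056 × 1.102742 = $3.370 per gallon

$3.370 per gallon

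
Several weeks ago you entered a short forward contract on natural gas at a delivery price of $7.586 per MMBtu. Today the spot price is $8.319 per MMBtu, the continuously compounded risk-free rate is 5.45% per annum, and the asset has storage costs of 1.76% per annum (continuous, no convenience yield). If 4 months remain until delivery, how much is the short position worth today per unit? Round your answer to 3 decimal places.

-$0.919 per MMBtu

Current fair forward for the remaining 4 months: F = S·e^((r + u)·T), (r + u) = 0.0545 + 0.0176 = 0.0721
F = 8.319 · e^(0.0721 × 4/12) = 8.319 × 1.024324 = 8.5214
Value of long forward = (F − K)·e^(−rT) = (8.5214 − 7.586) · e^(−0.0545·4/12)
= 0.9354 × 0.981997 = 0.919
Short position value = −(long value) = -$0.919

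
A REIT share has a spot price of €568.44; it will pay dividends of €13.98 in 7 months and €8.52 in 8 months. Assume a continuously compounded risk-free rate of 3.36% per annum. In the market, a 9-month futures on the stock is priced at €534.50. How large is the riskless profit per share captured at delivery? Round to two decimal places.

PV(dividends) I = 13.98·e^(−0.0336·7/12) + 8.52·e^(−0.0336·8/12) = 22.0399
Fair futures F* = (S − I)·e^(rT) = (568.44 − 22.0399)·e^0.025200 = 546.4001 × 1.025520 = 560.3442
Market €534.50 < fair 560.3442: forward underpriced → reverse cash-and-carry (short the stock, invest proceeds at r, pay the dividends, go long the forward).
Profit at T = |F_mkt − F*| = |534.50 − 560.3442| = €25.84 per share

€25.84 per share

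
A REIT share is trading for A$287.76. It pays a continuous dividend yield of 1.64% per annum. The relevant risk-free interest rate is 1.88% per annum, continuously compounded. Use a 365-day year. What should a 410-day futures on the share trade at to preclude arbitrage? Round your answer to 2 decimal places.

A$288.54

F = S·e^((r − q)T) = 287.76 · e^((0.0188 − 0.0164) × 410/365)
= 287.76 · e^0.002696 = 287.76 × 1.002700
F = A$288.54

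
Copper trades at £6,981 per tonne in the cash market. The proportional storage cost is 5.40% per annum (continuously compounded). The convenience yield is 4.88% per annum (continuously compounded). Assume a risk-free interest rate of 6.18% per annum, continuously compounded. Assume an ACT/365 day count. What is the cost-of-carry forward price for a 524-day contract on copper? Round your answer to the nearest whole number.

Net carry = r + u − y = 0.0618 + 0.0540 − 0.0488 = 0.0670
F = S·e^((r+u−y)T) = 6981 · e^(0.0670 × 524/365) = 6981 · e^0.096186
= 6981 × 1.100964 = £7,686 per tonne

£7,686 per tonne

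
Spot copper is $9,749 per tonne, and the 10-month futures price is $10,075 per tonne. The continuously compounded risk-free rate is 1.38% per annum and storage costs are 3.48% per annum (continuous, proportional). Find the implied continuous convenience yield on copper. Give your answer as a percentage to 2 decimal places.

F = S·e^((r+u−y)T) ⇒ (r+u−y) = ln(F/S)/T
ln(10075/9749) = 0.032892; /T ⇒ 0.039470
y = r + u − ln(F/S)/T = 0.0138 + 0.0348 − 0.039470 = 0.009130
y = 0.91%

0.91%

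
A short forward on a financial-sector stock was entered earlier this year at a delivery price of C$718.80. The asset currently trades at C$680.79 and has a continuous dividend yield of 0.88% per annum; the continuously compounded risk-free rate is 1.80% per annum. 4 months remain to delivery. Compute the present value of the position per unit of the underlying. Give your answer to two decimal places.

Current fair forward for the remaining 4 months: F = S·e^((r − q)·T), (r − q) = 0.0180 − 0.0088 = 0.0092
F = 680.79 · e^(0.0092 × 4/12) = 680.79 × 1.003071 = 682.8807
Value of long forward = (F − K)·e^(−rT) = (682.8807 − 718.80) · e^(−0.0180·4/12)
= -35.9193 × 0.994018 = -35.70
Short position value = −(long value) = C$35.70

C$35.70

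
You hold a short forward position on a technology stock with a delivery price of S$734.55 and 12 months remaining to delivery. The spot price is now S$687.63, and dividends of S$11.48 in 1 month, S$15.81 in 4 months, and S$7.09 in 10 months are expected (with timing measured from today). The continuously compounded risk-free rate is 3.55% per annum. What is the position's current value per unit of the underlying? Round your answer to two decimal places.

S$55.25

PV(remaining dividends) I = 11.48·e^(−0.0355·1/12) + 15.81·e^(−0.0355·4/12) + 7.09·e^(−0.0355·10/12) = 33.9534
Current forward F = (S − I)·e^(rT) = (687.63 − 33.9534)·e^(0.0355·12/12) = 653.6766 × 1.036138 = 677.2992
Value (long) = (F − K)·e^(−rT) = (677.2992 − 734.55) × 0.965123 = -55.2541
Short position value = −(long value) = S$55.25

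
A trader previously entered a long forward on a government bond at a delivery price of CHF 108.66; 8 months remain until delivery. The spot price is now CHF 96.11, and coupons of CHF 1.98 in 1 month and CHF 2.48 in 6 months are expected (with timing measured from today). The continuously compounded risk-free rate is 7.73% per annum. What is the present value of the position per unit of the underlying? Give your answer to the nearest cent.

PV(remaining coupons) I = 1.98·e^(−0.0773·1/12) + 2.48·e^(−0.0773·6/12) = 4.3533
Current forward F = (S − I)·e^(rT) = (96.11 − 4.3533)·e^(0.0773·8/12) = 91.7567 × 1.052884 = 96.6092
Value (long) = (F − K)·e^(−rT) = (96.6092 − 108.66) × 0.949772 = -11.4455
Value = -CHF 11.45

-CHF 11.45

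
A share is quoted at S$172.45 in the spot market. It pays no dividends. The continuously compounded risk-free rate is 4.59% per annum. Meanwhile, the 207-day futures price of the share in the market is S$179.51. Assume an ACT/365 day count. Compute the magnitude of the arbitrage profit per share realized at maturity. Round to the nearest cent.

Fair futures: F* = S·e^(carry·T), with carry = r = 0.0459
F* = 172.45 · e^(0.0459 × 207/365) = 172.45 · e^0.026031 = 172.45 × 1.026373 = S$176.9980
Market S$179.51 > fair S$176.9980: forward overpriced → cash-and-carry (buy spot, short the forward).
At maturity, profit = |F_mkt − F*| = |179.51 − 176.9980| = S$2.51 per share

S$2.51 per share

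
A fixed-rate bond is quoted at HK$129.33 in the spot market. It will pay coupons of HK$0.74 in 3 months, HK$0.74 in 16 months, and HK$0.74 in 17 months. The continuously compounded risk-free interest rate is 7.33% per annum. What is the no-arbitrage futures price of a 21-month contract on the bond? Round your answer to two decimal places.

PV(coupons) I = 0.74·e^(−0.0733·3/12) + 0.74·e^(−0.0733·16/12) + 0.74·e^(−0.0733·17/12)
I = 0.7266 + 0.6711 + 0.6670 = 2.0647
F = (S − I)·e^(rT) = (129.33 − 2.0647) · e^(0.0733·21/12)
= 127.2653 · e^0.128275 = 127.2653 × 1.136866 = HK$144.68

HK$144.68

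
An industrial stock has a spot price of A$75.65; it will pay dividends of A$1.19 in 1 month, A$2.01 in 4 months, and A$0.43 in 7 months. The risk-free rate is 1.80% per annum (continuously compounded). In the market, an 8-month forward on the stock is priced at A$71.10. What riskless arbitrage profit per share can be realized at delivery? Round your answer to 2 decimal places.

PV(dividends) I = 1.19·e^(−0.0180·1/12) + 2.01·e^(−0.0180·4/12) + 0.43·e^(−0.0180·7/12) = 3.6117
Fair forward F* = (S − I)·e^(rT) = (75.65 − 3.6117)·e^0.012000 = 72.0383 × 1.012072 = 72.9079
Market A$71.10 < fair 72.9079: forward underpriced → reverse cash-and-carry (short the stock, invest proceeds at r, pay the dividends, go long the forward).
Profit at T = |F_mkt − F*| = |71.10 − 72.9079| = A$1.81 per share

A$1.81 per share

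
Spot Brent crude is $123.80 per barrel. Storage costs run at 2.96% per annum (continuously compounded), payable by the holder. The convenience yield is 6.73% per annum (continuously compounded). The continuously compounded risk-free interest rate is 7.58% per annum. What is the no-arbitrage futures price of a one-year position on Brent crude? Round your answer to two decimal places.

Net carry = r + u − y = 0.0758 + 0.0296 − 0.0673 = 0.0381
F = S·e^((r+u−y)T) = 123.80 · e^(0.0381 × 12/12) = 123.80 · e^0.038100
= 123.80 × 1.038835 = $128.61 per barrel

$128.61 per barrel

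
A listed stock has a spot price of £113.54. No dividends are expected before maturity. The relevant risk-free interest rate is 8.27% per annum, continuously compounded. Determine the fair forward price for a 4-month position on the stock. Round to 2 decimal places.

F = S·e^(rT) = 113.54 · e^(0.0827 × 4/12)
= 113.54 · e^0.027567 = 113.54 × 1.027950
F = £116.71

£116.71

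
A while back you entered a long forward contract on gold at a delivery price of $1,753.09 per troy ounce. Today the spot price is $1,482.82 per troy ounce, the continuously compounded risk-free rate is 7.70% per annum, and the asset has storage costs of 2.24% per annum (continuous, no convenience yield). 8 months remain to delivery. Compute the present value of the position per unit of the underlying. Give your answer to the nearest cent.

-$160.24 per troy ounce

Current fair forward for the remaining 8 months: F = S·e^((r + u)·T), (r + u) = 0.0770 + 0.0224 = 0.0994
F = 1482.82 · e^(0.0994 × 8/12) = 1482.82 × 1.06851162 = 1584.4104
Value of long forward = (F − K)·e^(−rT) = (1584.4104 − 1753.09) · e^(−0.0770·8/12)
= -168.6796 × 0.94996196 = -160.24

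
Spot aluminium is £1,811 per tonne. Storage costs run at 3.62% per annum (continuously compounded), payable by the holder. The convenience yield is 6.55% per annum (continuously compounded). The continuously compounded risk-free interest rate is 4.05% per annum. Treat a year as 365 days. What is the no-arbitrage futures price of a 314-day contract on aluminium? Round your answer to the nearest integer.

£1,829 per tonne

Net carry = r + u − y = 0.0405 + 0.0362 − 0.0655 = 0.0112
F = S·e^((r+u−y)T) = 1811 · e^(0.0112 × 314/365) = 1811 · e^0.009635
= 1811 × 1.009682 = £1,829 per tonne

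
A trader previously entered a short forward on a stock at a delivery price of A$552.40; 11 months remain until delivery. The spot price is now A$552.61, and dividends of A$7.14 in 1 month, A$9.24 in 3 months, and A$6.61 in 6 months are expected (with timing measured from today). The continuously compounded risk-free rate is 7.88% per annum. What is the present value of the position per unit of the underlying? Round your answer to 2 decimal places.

PV(remaining dividends) I = 7.14·e^(−0.0788·1/12) + 9.24·e^(−0.0788·3/12) + 6.61·e^(−0.0788·6/12) = 22.5077
Current forward F = (S − I)·e^(rT) = (552.61 − 22.5077)·e^(0.0788·11/12) = 530.1023 × 1.074906 = 569.8101
Value (long) = (F − K)·e^(−rT) = (569.8101 − 552.40) × 0.930314 = 16.1969
Short position value = −(long value) = -A$16.20

-A$16.20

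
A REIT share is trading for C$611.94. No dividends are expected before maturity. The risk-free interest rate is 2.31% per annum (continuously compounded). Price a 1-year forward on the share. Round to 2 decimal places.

C$626.24

F = S·e^(rT) = 611.94 · e^(0.0231 × 1)
= 611.94 · e^0.023100 = 611.94 × 1.023369
F = C$626.24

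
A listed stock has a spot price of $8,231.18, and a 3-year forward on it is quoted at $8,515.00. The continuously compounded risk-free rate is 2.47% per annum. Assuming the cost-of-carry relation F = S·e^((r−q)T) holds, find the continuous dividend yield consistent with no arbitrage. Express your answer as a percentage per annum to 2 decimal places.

1.34%

From F = S·e^((r−q)T): (r − q) = ln(F/S)/T
ln(8515.00/8231.18) = ln(1.034481) = 0.033900
(r − q) = 0.033900 / (3) = 0.011300
q = r − ln(F/S)/T = 0.0247 − 0.011300 = 0.013400
q = 1.34%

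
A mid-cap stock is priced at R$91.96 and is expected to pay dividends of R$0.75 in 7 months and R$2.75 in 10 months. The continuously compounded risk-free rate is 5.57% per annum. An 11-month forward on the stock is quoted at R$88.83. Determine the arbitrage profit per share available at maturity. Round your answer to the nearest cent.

R$4.42 per share

PV(dividends) I = 0.75·e^(−0.0557·7/12) + 2.75·e^(−0.0557·10/12) = 3.3513
Fair forward F* = (S − I)·e^(rT) = (91.96 − 3.3513)·e^0.051058 = 88.6087 × 1.052384 = 93.2504
Market R$88.83 < fair 93.2504: forward underpriced → reverse cash-and-carry (short the stock, invest proceeds at r, pay the dividends, go long the forward).
Profit at T = |F_mkt − F*| = |88.83 − 93.2504| = R$4.42 per share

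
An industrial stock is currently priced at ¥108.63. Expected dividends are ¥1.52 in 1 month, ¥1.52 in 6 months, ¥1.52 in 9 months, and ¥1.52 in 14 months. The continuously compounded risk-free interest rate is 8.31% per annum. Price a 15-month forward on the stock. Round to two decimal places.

PV(dividends) I = 1.52·e^(−0.0831·1/12) + 1.52·e^(−0.0831·6/12) + 1.52·e^(−0.0831·9/12) + 1.52·e^(−0.0831·14/12)
I = 1.5095 + 1.4581 + 1.4282 + 1.3796 = 5.7754
F = (S − I)·e^(rT) = (108.63 − 5.7754) · e^(0.0831·15/12)
= 102.8546 · e^0.103875 = 102.8546 × 1.109462 = ¥114.11

¥114.11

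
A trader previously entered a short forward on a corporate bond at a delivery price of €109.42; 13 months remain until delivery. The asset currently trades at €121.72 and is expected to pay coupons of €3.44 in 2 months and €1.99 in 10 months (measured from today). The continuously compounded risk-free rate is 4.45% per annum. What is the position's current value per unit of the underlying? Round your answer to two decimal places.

PV(remaining coupons) I = 3.44·e^(−0.0445·2/12) + 1.99·e^(−0.0445·10/12) = 5.3321
Current forward F = (S − I)·e^(rT) = (121.72 − 5.3321)·e^(0.0445·13/12) = 116.3879 × 1.049389 = 122.1362
Value (long) = (F − K)·e^(−rT) = (122.1362 − 109.42) × 0.952935 = 12.1177
Short position value = −(long value) = -€12.12

-€12.12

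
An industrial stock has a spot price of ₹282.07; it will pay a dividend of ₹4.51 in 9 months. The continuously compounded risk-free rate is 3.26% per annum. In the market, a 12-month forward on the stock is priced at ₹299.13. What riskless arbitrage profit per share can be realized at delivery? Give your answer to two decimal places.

₹12.26 per share

PV(dividends) I = 4.51·e^(−0.0326·9/12) = 4.4011
Fair forward F* = (S − I)·e^(rT) = (282.07 − 4.4011)·e^0.032600 = 277.6689 × 1.033137 = 286.8700
Market ₹299.13 > fair 286.8700: forward overpriced → cash-and-carry (borrow at r, buy the stock and collect the dividends, short the forward).
Profit at T = |F_mkt − F*| = |299.13 − 286.8700| = ₹12.26 per share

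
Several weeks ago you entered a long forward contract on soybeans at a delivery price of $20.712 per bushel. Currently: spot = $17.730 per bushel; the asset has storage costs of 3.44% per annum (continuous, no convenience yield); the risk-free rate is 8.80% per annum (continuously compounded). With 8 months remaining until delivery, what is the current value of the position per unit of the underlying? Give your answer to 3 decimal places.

-$1.391 per bushel

Current fair forward for the remaining 8 months: F = S·e^((r + u)·T), (r + u) = 0.0880 + 0.0344 = 0.1224
F = 17.730 · e^(0.1224 × 8/12) = 17.730 × 1.085022 = 19.2374
Value of long forward = (F − K)·e^(−rT) = (19.2374 − 20.712) · e^(−0.0880·8/12)
= -1.4746 × 0.943021 = -1.391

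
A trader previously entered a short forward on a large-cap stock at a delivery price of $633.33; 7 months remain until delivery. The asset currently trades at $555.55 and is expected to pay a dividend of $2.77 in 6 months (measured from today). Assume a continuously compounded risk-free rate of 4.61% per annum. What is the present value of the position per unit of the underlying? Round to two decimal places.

$63.68

PV(remaining dividends) I = 2.77·e^(−0.0461·6/12) = 2.7069
Current forward F = (S − I)·e^(rT) = (555.55 − 2.7069)·e^(0.0461·7/12) = 552.8431 × 1.027257 = 567.9119
Value (long) = (F − K)·e^(−rT) = (567.9119 − 633.33) × 0.973467 = -63.6824
Short position value = −(long value) = $63.68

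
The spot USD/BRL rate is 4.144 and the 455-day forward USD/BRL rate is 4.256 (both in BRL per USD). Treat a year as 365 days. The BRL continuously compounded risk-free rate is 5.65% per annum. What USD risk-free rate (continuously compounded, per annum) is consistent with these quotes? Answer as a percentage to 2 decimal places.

3.51%

F = S·e^((r_BRL − r_USD)T) ⇒ r_USD = r_BRL − ln(F/S)/T
ln(4.256/4.144) = 0.026668; /(455/365) = 0.021393
r_USD = 0.0565 − 0.021393 = 0.035107
r_USD = 3.51%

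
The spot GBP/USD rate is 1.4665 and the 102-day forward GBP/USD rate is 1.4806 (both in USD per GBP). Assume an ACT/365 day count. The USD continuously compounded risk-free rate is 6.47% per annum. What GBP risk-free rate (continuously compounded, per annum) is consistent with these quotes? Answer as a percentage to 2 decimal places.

F = S·e^((r_USD − r_GBP)T) ⇒ r_GBP = r_USD − ln(F/S)/T
ln(1.4806/1.4665) = 0.009569; /(102/365) = 0.034242
r_GBP = 0.0647 − 0.034242 = 0.030458
r_GBP = 3.05%

3.05%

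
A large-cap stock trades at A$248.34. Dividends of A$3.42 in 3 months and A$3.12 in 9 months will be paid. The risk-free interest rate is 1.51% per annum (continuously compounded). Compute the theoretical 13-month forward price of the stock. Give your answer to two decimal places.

PV(dividends) I = 3.42·e^(−0.0151·3/12) + 3.12·e^(−0.0151·9/12)
I = 3.4071 + 3.0849 = 6.4920
F = (S − I)·e^(rT) = (248.34 − 6.4920) · e^(0.0151·13/12)
= 241.8480 · e^0.016358 = 241.8480 × 1.016493 = A$245.84

A$245.84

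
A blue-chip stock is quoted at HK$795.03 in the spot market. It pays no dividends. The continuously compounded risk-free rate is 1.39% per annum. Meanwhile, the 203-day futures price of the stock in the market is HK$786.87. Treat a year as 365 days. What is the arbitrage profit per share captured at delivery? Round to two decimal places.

Fair futures: F* = S·e^(carry·T), with carry = r = 0.0139
F* = 795.03 · e^(0.0139 × 203/365) = 795.03 · e^0.007731 = 795.03 × 1.007761 = HK$801.2002
Market HK$786.87 < fair HK$801.2002: forward underpriced → reverse cash-and-carry (short spot, go long the forward).
At maturity, profit = |F_mkt − F*| = |786.87 − 801.2002| = HK$14.33 per share

HK$14.33 per share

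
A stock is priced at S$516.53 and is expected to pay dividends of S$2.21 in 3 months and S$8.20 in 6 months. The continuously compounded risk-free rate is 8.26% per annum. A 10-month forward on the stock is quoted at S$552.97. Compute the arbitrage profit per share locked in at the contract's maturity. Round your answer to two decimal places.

PV(dividends) I = 2.21·e^(−0.0826·3/12) + 8.20·e^(−0.0826·6/12) = 10.0331
Fair forward F* = (S − I)·e^(rT) = (516.53 − 10.0331)·e^0.068833 = 506.4969 × 1.071257 = 542.5883
Market S$552.97 > fair 542.5883: forward overpriced → cash-and-carry (borrow at r, buy the stock and collect the dividends, short the forward).
Profit at T = |F_mkt − F*| = |552.97 − 542.5883| = S$10.38 per share

S$10.38 per share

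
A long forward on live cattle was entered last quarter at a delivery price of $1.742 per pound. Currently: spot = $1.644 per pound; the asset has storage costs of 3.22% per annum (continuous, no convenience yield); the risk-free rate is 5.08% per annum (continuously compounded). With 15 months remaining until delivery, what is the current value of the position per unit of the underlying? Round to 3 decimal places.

Current fair forward for the remaining 15 months: F = S·e^((r + u)·T), (r + u) = 0.0508 + 0.0322 = 0.0830
F = 1.644 · e^(0.0830 × 15/12) = 1.644 × 1.109323 = 1.8237
Value of long forward = (F − K)·e^(−rT) = (1.8237 − 1.742) · e^(−0.0508·15/12)
= 0.0817 × 0.938474 = 0.077

$0.077 per pound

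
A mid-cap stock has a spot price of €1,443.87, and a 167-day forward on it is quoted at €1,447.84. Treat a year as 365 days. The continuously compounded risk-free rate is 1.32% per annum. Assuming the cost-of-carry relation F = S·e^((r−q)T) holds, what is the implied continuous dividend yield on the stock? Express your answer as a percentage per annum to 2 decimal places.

From F = S·e^((r−q)T): (r − q) = ln(F/S)/T
ln(1447.84/1443.87) = ln(1.002750) = 0.002746
(r − q) = 0.002746 / (167/365) = 0.006002
q = r − ln(F/S)/T = 0.0132 − 0.006002 = 0.007198
q = 0.72%

0.72%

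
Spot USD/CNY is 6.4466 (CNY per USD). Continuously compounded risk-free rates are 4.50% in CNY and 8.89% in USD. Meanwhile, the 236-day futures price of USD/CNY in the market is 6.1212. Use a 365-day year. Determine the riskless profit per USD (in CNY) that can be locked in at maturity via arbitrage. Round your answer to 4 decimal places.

0.1450 per USD (in CNY)

Fair futures: F* = S·e^(carry·T), with carry = (r_CNY − r_USD) = 0.0450 − 0.0889 = -0.0439
F* = 6.4466 · e^(-0.0439 × 236/365) = 6.4466 · e^-0.028385 = 6.4466 × 0.972014 = 6.2662
Market 6.1212 < fair 6.2662: forward underpriced → reverse cash-and-carry (short spot, go long the forward).
At maturity, profit = |F_mkt − F*| = |6.1212 − 6.2662| = 0.1450 per USD (in CNY)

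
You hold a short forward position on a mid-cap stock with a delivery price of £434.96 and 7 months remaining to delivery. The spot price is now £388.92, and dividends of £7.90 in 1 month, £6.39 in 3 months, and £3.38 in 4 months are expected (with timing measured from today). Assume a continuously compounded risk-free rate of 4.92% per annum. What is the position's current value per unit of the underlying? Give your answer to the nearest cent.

£51.24

PV(remaining dividends) I = 7.90·e^(−0.0492·1/12) + 6.39·e^(−0.0492·3/12) + 3.38·e^(−0.0492·4/12) = 17.5046
Current forward F = (S − I)·e^(rT) = (388.92 − 17.5046)·e^(0.0492·7/12) = 371.4154 × 1.029116 = 382.2295
Value (long) = (F − K)·e^(−rT) = (382.2295 − 434.96) × 0.971708 = -51.2386
Short position value = −(long value) = £51.24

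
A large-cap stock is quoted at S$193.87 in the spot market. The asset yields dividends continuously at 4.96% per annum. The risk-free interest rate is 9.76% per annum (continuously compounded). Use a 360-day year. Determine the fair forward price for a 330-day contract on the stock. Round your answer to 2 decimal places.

S$202.59

F = S·e^((r − q)T) = 193.87 · e^((0.0976 − 0.0496) × 330/360)
= 193.87 · e^0.044000 = 193.87 × 1.044982
F = S$202.59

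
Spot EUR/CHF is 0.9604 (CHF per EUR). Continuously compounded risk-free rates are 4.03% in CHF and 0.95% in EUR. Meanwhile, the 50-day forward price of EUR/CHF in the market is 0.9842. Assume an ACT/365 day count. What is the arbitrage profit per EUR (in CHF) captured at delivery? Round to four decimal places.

0.0197 per EUR (in CHF)

Fair forward: F* = S·e^(carry·T), with carry = (r_CHF − r_EUR) = 0.0403 − 0.0095 = 0.0308
F* = 0.9604 · e^(0.0308 × 50/365) = 0.9604 · e^0.004219 = 0.9604 × 1.004228 = 0.9645
Market 0.9842 > fair 0.9645: forward overpriced → cash-and-carry (buy spot, short the forward).
At maturity, profit = |F_mkt − F*| = |0.9842 − 0.9645| = 0.0197 per EUR (in CHF)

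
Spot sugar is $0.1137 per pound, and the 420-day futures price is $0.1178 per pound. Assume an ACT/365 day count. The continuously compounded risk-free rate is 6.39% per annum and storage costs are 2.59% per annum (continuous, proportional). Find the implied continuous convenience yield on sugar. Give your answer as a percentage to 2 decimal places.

F = S·e^((r+u−y)T) ⇒ (r+u−y) = ln(F/S)/T
ln(0.1178/0.1137) = 0.035425; /T ⇒ 0.030786
y = r + u − ln(F/S)/T = 0.0639 + 0.0259 − 0.030786 = 0.059014
y = 5.90%

5.90%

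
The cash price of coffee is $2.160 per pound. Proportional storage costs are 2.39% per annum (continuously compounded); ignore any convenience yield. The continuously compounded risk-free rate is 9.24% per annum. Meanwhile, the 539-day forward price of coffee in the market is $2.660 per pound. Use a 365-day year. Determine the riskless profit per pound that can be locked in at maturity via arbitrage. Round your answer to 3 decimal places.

$0.095 per pound

Fair forward: F* = S·e^(carry·T), with carry = (r + u) = 0.0924 + 0.0239 = 0.1163
F* = 2.160 · e^(0.1163 × 539/365) = 2.160 · e^0.171742 = 2.160 × 1.187371 = $2.5647
Market $2.660 > fair $2.5647: forward overpriced → cash-and-carry (buy spot, short the forward).
At maturity, profit = |F_mkt − F*| = |2.660 − 2.5647| = $0.095 per pound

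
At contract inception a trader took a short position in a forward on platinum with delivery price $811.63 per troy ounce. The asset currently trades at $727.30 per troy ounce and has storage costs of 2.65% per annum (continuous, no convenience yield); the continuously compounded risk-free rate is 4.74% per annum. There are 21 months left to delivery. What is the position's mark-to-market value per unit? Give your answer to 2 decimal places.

-$14.80 per troy ounce

Current fair forward for the remaining 21 months: F = S·e^((r + u)·T), (r + u) = 0.0474 + 0.0265 = 0.0739
F = 727.30 · e^(0.0739 × 21/12) = 727.30 × 1.138060 = 827.7110
Value of long forward = (F − K)·e^(−rT) = (827.7110 − 811.63) · e^(−0.0474·21/12)
= 16.0810 × 0.920397 = 14.80
Short position value = −(long value) = -$14.80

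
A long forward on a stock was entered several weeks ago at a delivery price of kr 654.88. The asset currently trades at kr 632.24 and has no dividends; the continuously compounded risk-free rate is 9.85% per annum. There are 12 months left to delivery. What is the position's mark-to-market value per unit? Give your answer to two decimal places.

kr 38.79

Current fair forward for the remaining 12 months: F = S·e^(r·T), r = 0.0985
F = 632.24 · e^(0.0985 × 12/12) = 632.24 × 1.103514 = 697.6857
Value of long forward = (F − K)·e^(−rT) = (697.6857 − 654.88) · e^(−0.0985·12/12)
= 42.8057 × 0.906196 = 38.79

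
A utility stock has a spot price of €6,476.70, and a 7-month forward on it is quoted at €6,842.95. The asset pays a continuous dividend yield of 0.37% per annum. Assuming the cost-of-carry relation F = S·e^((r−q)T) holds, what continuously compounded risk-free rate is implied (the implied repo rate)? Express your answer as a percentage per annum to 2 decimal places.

9.80%

From F = S·e^((r−q)T): (r − q) = ln(F/S)/T
ln(6842.95/6476.70) = ln(1.056549) = 0.055008
(r − q) = 0.055008 / (7/12) = 0.094299
r = ln(F/S)/T + q = 0.094299 + 0.0037 = 0.097999
r = 9.80%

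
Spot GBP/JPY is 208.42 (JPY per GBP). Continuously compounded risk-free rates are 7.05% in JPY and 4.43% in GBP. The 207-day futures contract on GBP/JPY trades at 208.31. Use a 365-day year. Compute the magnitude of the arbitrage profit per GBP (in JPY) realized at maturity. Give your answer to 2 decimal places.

3.23 per GBP (in JPY)

Fair futures: F* = S·e^(carry·T), with carry = (r_JPY − r_GBP) = 0.0705 − 0.0443 = 0.0262
F* = 208.42 · e^(0.0262 × 207/365) = 208.42 · e^0.014859 = 208.42 × 1.014970 = 211.5400
Market 208.31 < fair 211.5400: forward underpriced → reverse cash-and-carry (short spot, go long the forward).
At maturity, profit = |F_mkt − F*| = |208.31 − 211.5400| = 3.23 per GBP (in JPY)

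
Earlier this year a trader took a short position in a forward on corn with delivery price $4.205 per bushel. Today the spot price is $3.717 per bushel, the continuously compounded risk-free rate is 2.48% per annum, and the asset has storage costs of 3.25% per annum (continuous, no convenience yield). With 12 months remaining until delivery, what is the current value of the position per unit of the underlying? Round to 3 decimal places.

$0.262 per bushel

Current fair forward for the remaining 12 months: F = S·e^((r + u)·T), (r + u) = 0.0248 + 0.0325 = 0.0573
F = 3.717 · e^(0.0573 × 12/12) = 3.717 × 1.058973 = 3.9362
Value of long forward = (F − K)·e^(−rT) = (3.9362 − 4.205) · e^(−0.0248·12/12)
= -0.2688 × 0.975505 = -0.262
Short position value = −(long value) = $0.262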